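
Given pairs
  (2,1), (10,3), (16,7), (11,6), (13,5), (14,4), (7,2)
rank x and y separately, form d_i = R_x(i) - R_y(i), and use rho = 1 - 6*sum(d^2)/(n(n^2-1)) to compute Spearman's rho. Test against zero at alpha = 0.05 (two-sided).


Step 1: Rank x and y separately (midranks; no ties here).
rank(x): 2->1, 10->3, 16->7, 11->4, 13->5, 14->6, 7->2
rank(y): 1->1, 3->3, 7->7, 6->6, 5->5, 4->4, 2->2
Step 2: d_i = R_x(i) - R_y(i); compute d_i^2.
  (1-1)^2=0, (3-3)^2=0, (7-7)^2=0, (4-6)^2=4, (5-5)^2=0, (6-4)^2=4, (2-2)^2=0
sum(d^2) = 8.
Step 3: rho = 1 - 6*8 / (7*(7^2 - 1)) = 1 - 48/336 = 0.857143.
Step 4: Under H0, t = rho * sqrt((n-2)/(1-rho^2)) = 3.7210 ~ t(5).
Step 5: Two-sided p-value from the t-distribution with 5 df = 0.013697.
Step 6: alpha = 0.05. reject H0.

rho = 0.8571, p = 0.013697, reject H0 at alpha = 0.05.


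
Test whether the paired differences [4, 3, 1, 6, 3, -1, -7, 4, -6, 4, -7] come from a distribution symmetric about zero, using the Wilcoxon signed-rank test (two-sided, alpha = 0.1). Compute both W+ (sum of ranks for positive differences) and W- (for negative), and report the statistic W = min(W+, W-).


Step 1: Drop any zero differences (none here) and take |d_i|.
|d| = [4, 3, 1, 6, 3, 1, 7, 4, 6, 4, 7]
Step 2: Midrank |d_i| (ties get averaged ranks).
ranks: |4|->6, |3|->3.5, |1|->1.5, |6|->8.5, |3|->3.5, |1|->1.5, |7|->10.5, |4|->6, |6|->8.5, |4|->6, |7|->10.5
Step 3: Attach original signs; sum ranks with positive sign and with negative sign.
W+ = 6 + 3.5 + 1.5 + 8.5 + 3.5 + 6 + 6 = 35
W- = 1.5 + 10.5 + 8.5 + 10.5 = 31
(Check: W+ + W- = 66 should equal n(n+1)/2 = 66.)
Step 4: Test statistic W = min(W+, W-) = 31.
Step 5: Ties in |d|, so use the tie-corrected normal approximation.
        E[W] = n(n+1)/4 = 11*12/4 = 33.
        Tie groups: |d|=1 (t=2), |d|=3 (t=2), |d|=4 (t=3), |d|=6 (t=2), |d|=7 (t=2); sum(t^3 - t) = 48.
        Var[W] = n(n+1)(2n+1)/24 - sum(t^3-t)/48 = 3036/24 - 48/48 = 125.5.
        z = (W - E[W]) / sqrt(Var[W]) = (31 - 33) / 11.2027 = -0.1785.
        Two-sided p = 2*Phi(z) = 0.858308.
Step 6: alpha = 0.1. fail to reject H0.

W+ = 35, W- = 31, W = min = 31, p = 0.858308, fail to reject H0.


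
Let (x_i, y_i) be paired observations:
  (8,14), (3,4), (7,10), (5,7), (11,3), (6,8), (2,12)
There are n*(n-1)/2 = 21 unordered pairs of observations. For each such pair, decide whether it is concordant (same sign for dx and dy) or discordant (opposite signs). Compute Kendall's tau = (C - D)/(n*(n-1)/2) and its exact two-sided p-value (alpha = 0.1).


Step 1: Enumerate the 21 unordered pairs (i,j) with i<j and classify each by sign(x_j-x_i) * sign(y_j-y_i).
  (1,2):dx=-5,dy=-10->C; (1,3):dx=-1,dy=-4->C; (1,4):dx=-3,dy=-7->C; (1,5):dx=+3,dy=-11->D
  (1,6):dx=-2,dy=-6->C; (1,7):dx=-6,dy=-2->C; (2,3):dx=+4,dy=+6->C; (2,4):dx=+2,dy=+3->C
  (2,5):dx=+8,dy=-1->D; (2,6):dx=+3,dy=+4->C; (2,7):dx=-1,dy=+8->D; (3,4):dx=-2,dy=-3->C
  (3,5):dx=+4,dy=-7->D; (3,6):dx=-1,dy=-2->C; (3,7):dx=-5,dy=+2->D; (4,5):dx=+6,dy=-4->D
  (4,6):dx=+1,dy=+1->C; (4,7):dx=-3,dy=+5->D; (5,6):dx=-5,dy=+5->D; (5,7):dx=-9,dy=+9->D
  (6,7):dx=-4,dy=+4->D
Step 2: C = 11, D = 10, total pairs = 21.
Step 3: tau = (C - D)/(n(n-1)/2) = (11 - 10)/21 = 0.047619.
Step 4: Exact two-sided p-value (enumerate n! = 5040 permutations of y under H0): p = 1.000000.
Step 5: alpha = 0.1. fail to reject H0.

tau_b = 0.0476 (C=11, D=10), p = 1.000000, fail to reject H0.


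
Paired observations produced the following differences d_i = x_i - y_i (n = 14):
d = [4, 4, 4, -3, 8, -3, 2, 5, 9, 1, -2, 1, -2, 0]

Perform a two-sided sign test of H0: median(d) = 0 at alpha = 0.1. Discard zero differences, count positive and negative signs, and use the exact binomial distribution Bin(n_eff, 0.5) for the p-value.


Step 1: Discard zero differences. Original n = 14; n_eff = number of nonzero differences = 13.
Nonzero differences (with sign): +4, +4, +4, -3, +8, -3, +2, +5, +9, +1, -2, +1, -2
Step 2: Count signs: positive = 9, negative = 4.
Step 3: Under H0: P(positive) = 0.5, so the number of positives S ~ Bin(13, 0.5).
Step 4: Two-sided exact p-value = sum of Bin(13,0.5) probabilities at or below the observed probability = 0.266846.
Step 5: alpha = 0.1. fail to reject H0.

n_eff = 13, pos = 9, neg = 4, p = 0.266846, fail to reject H0.


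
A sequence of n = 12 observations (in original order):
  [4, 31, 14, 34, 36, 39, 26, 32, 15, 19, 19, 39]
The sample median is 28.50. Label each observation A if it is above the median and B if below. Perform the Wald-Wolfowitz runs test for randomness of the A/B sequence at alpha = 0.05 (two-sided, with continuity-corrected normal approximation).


Step 1: Compute median = 28.50; label A = above, B = below.
Labels in order: BABAAABABBBA  (n_A = 6, n_B = 6)
Step 2: Count runs R = 8.
Step 3: Under H0 (random ordering), E[R] = 2*n_A*n_B/(n_A+n_B) + 1 = 2*6*6/12 + 1 = 7.0000.
        Var[R] = 2*n_A*n_B*(2*n_A*n_B - n_A - n_B) / ((n_A+n_B)^2 * (n_A+n_B-1)) = 4320/1584 = 2.7273.
        SD[R] = 1.6514.
Step 4: Continuity-corrected z = (R - 0.5 - E[R]) / SD[R] = (8 - 0.5 - 7.0000) / 1.6514 = 0.3028.
Step 5: Two-sided p-value via normal approximation = 2*(1 - Phi(|z|)) = 0.762069.
Step 6: alpha = 0.05. fail to reject H0.

R = 8, z = 0.3028, p = 0.762069, fail to reject H0.


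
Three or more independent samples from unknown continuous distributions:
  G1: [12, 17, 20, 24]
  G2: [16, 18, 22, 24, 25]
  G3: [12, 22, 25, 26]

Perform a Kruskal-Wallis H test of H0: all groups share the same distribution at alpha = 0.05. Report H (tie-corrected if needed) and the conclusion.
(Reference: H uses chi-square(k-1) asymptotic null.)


Step 1: Combine all N = 13 observations and assign midranks.
sorted (value, group, rank): (12,G1,1.5), (12,G3,1.5), (16,G2,3), (17,G1,4), (18,G2,5), (20,G1,6), (22,G2,7.5), (22,G3,7.5), (24,G1,9.5), (24,G2,9.5), (25,G2,11.5), (25,G3,11.5), (26,G3,13)
Step 2: Sum ranks within each group.
R_1 = 21 (n_1 = 4)
R_2 = 36.5 (n_2 = 5)
R_3 = 33.5 (n_3 = 4)
Step 3: H = 12/(N(N+1)) * sum(R_i^2/n_i) - 3(N+1)
     = 12/(13*14) * (21^2/4 + 36.5^2/5 + 33.5^2/4) - 3*14
     = 0.065934 * 657.263 - 42
     = 1.335989.
Step 4: Ties present; correction factor C = 1 - 24/(13^3 - 13) = 0.989011. Corrected H = 1.335989 / 0.989011 = 1.350833.
Step 5: Under H0, H ~ chi^2(2); p-value = 0.508944.
Step 6: alpha = 0.05. fail to reject H0.

H = 1.3508, df = 2, p = 0.508944, fail to reject H0.


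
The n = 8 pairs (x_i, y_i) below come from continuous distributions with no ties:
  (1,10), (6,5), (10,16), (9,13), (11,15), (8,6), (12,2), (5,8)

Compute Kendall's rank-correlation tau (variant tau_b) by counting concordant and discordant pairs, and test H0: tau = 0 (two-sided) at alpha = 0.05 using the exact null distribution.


Step 1: Enumerate the 28 unordered pairs (i,j) with i<j and classify each by sign(x_j-x_i) * sign(y_j-y_i).
  (1,2):dx=+5,dy=-5->D; (1,3):dx=+9,dy=+6->C; (1,4):dx=+8,dy=+3->C; (1,5):dx=+10,dy=+5->C
  (1,6):dx=+7,dy=-4->D; (1,7):dx=+11,dy=-8->D; (1,8):dx=+4,dy=-2->D; (2,3):dx=+4,dy=+11->C
  (2,4):dx=+3,dy=+8->C; (2,5):dx=+5,dy=+10->C; (2,6):dx=+2,dy=+1->C; (2,7):dx=+6,dy=-3->D
  (2,8):dx=-1,dy=+3->D; (3,4):dx=-1,dy=-3->C; (3,5):dx=+1,dy=-1->D; (3,6):dx=-2,dy=-10->C
  (3,7):dx=+2,dy=-14->D; (3,8):dx=-5,dy=-8->C; (4,5):dx=+2,dy=+2->C; (4,6):dx=-1,dy=-7->C
  (4,7):dx=+3,dy=-11->D; (4,8):dx=-4,dy=-5->C; (5,6):dx=-3,dy=-9->C; (5,7):dx=+1,dy=-13->D
  (5,8):dx=-6,dy=-7->C; (6,7):dx=+4,dy=-4->D; (6,8):dx=-3,dy=+2->D; (7,8):dx=-7,dy=+6->D
Step 2: C = 15, D = 13, total pairs = 28.
Step 3: tau = (C - D)/(n(n-1)/2) = (15 - 13)/28 = 0.071429.
Step 4: Exact two-sided p-value (enumerate n! = 40320 permutations of y under H0): p = 0.904861.
Step 5: alpha = 0.05. fail to reject H0.

tau_b = 0.0714 (C=15, D=13), p = 0.904861, fail to reject H0.


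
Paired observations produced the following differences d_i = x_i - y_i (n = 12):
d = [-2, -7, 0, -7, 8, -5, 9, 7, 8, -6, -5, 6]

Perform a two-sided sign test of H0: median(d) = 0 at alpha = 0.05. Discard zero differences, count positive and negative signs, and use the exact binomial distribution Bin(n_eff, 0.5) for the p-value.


Step 1: Discard zero differences. Original n = 12; n_eff = number of nonzero differences = 11.
Nonzero differences (with sign): -2, -7, -7, +8, -5, +9, +7, +8, -6, -5, +6
Step 2: Count signs: positive = 5, negative = 6.
Step 3: Under H0: P(positive) = 0.5, so the number of positives S ~ Bin(11, 0.5).
Step 4: Two-sided exact p-value = sum of Bin(11,0.5) probabilities at or below the observed probability = 1.000000.
Step 5: alpha = 0.05. fail to reject H0.

n_eff = 11, pos = 5, neg = 6, p = 1.000000, fail to reject H0.


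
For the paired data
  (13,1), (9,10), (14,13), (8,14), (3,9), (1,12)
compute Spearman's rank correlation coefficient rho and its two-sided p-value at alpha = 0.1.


Step 1: Rank x and y separately (midranks; no ties here).
rank(x): 13->5, 9->4, 14->6, 8->3, 3->2, 1->1
rank(y): 1->1, 10->3, 13->5, 14->6, 9->2, 12->4
Step 2: d_i = R_x(i) - R_y(i); compute d_i^2.
  (5-1)^2=16, (4-3)^2=1, (6-5)^2=1, (3-6)^2=9, (2-2)^2=0, (1-4)^2=9
sum(d^2) = 36.
Step 3: rho = 1 - 6*36 / (6*(6^2 - 1)) = 1 - 216/210 = -0.028571.
Step 4: Under H0, t = rho * sqrt((n-2)/(1-rho^2)) = -0.0572 ~ t(4).
Step 5: Two-sided p-value from the t-distribution with 4 df = 0.957155.
Step 6: alpha = 0.1. fail to reject H0.

rho = -0.0286, p = 0.957155, fail to reject H0 at alpha = 0.1.


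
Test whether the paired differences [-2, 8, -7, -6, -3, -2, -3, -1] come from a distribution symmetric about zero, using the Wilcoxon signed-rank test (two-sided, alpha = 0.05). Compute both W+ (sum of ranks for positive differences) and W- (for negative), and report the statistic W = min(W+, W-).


Step 1: Drop any zero differences (none here) and take |d_i|.
|d| = [2, 8, 7, 6, 3, 2, 3, 1]
Step 2: Midrank |d_i| (ties get averaged ranks).
ranks: |2|->2.5, |8|->8, |7|->7, |6|->6, |3|->4.5, |2|->2.5, |3|->4.5, |1|->1
Step 3: Attach original signs; sum ranks with positive sign and with negative sign.
W+ = 8 = 8
W- = 2.5 + 7 + 6 + 4.5 + 2.5 + 4.5 + 1 = 28
(Check: W+ + W- = 36 should equal n(n+1)/2 = 36.)
Step 4: Test statistic W = min(W+, W-) = 8.
Step 5: Ties in |d|, so use the tie-corrected normal approximation.
        E[W] = n(n+1)/4 = 8*9/4 = 18.
        Tie groups: |d|=2 (t=2), |d|=3 (t=2); sum(t^3 - t) = 12.
        Var[W] = n(n+1)(2n+1)/24 - sum(t^3-t)/48 = 1224/24 - 12/48 = 50.75.
        z = (W - E[W]) / sqrt(Var[W]) = (8 - 18) / 7.1239 = -1.4037.
        Two-sided p = 2*Phi(z) = 0.160401.
Step 6: alpha = 0.05. fail to reject H0.

W+ = 8, W- = 28, W = min = 8, p = 0.160401, fail to reject H0.


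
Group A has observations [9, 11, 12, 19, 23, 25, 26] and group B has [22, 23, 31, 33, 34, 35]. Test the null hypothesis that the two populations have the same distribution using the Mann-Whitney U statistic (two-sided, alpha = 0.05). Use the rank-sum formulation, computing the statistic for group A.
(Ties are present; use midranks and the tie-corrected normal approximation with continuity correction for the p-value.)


Step 1: Combine and sort all 13 observations; assign midranks.
sorted (value, group): (9,X), (11,X), (12,X), (19,X), (22,Y), (23,X), (23,Y), (25,X), (26,X), (31,Y), (33,Y), (34,Y), (35,Y)
ranks: 9->1, 11->2, 12->3, 19->4, 22->5, 23->6.5, 23->6.5, 25->8, 26->9, 31->10, 33->11, 34->12, 35->13
Step 2: Rank sum for X: R1 = 1 + 2 + 3 + 4 + 6.5 + 8 + 9 = 33.5.
Step 3: U_X = R1 - n1(n1+1)/2 = 33.5 - 7*8/2 = 33.5 - 28 = 5.5.
       U_Y = n1*n2 - U_X = 42 - 5.5 = 36.5.
Step 4: Ties are present, so use the tie-corrected normal approximation (with continuity correction) for the p-value.
Step 5: p-value = 0.031888; compare to alpha = 0.05. reject H0.

U_X = 5.5, p = 0.031888, reject H0 at alpha = 0.05.


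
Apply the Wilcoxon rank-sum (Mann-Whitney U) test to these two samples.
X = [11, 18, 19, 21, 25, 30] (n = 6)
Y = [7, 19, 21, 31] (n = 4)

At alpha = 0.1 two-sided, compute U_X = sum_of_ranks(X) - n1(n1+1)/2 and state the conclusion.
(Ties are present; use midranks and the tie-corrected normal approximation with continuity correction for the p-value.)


Step 1: Combine and sort all 10 observations; assign midranks.
sorted (value, group): (7,Y), (11,X), (18,X), (19,X), (19,Y), (21,X), (21,Y), (25,X), (30,X), (31,Y)
ranks: 7->1, 11->2, 18->3, 19->4.5, 19->4.5, 21->6.5, 21->6.5, 25->8, 30->9, 31->10
Step 2: Rank sum for X: R1 = 2 + 3 + 4.5 + 6.5 + 8 + 9 = 33.
Step 3: U_X = R1 - n1(n1+1)/2 = 33 - 6*7/2 = 33 - 21 = 12.
       U_Y = n1*n2 - U_X = 24 - 12 = 12.
Step 4: Ties are present, so use the tie-corrected normal approximation (with continuity correction) for the p-value.
Step 5: p-value = 1.000000; compare to alpha = 0.1. fail to reject H0.

U_X = 12, p = 1.000000, fail to reject H0 at alpha = 0.1.


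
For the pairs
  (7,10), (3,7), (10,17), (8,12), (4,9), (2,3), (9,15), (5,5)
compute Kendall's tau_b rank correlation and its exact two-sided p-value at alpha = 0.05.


Step 1: Enumerate the 28 unordered pairs (i,j) with i<j and classify each by sign(x_j-x_i) * sign(y_j-y_i).
  (1,2):dx=-4,dy=-3->C; (1,3):dx=+3,dy=+7->C; (1,4):dx=+1,dy=+2->C; (1,5):dx=-3,dy=-1->C
  (1,6):dx=-5,dy=-7->C; (1,7):dx=+2,dy=+5->C; (1,8):dx=-2,dy=-5->C; (2,3):dx=+7,dy=+10->C
  (2,4):dx=+5,dy=+5->C; (2,5):dx=+1,dy=+2->C; (2,6):dx=-1,dy=-4->C; (2,7):dx=+6,dy=+8->C
  (2,8):dx=+2,dy=-2->D; (3,4):dx=-2,dy=-5->C; (3,5):dx=-6,dy=-8->C; (3,6):dx=-8,dy=-14->C
  (3,7):dx=-1,dy=-2->C; (3,8):dx=-5,dy=-12->C; (4,5):dx=-4,dy=-3->C; (4,6):dx=-6,dy=-9->C
  (4,7):dx=+1,dy=+3->C; (4,8):dx=-3,dy=-7->C; (5,6):dx=-2,dy=-6->C; (5,7):dx=+5,dy=+6->C
  (5,8):dx=+1,dy=-4->D; (6,7):dx=+7,dy=+12->C; (6,8):dx=+3,dy=+2->C; (7,8):dx=-4,dy=-10->C
Step 2: C = 26, D = 2, total pairs = 28.
Step 3: tau = (C - D)/(n(n-1)/2) = (26 - 2)/28 = 0.857143.
Step 4: Exact two-sided p-value (enumerate n! = 40320 permutations of y under H0): p = 0.001736.
Step 5: alpha = 0.05. reject H0.

tau_b = 0.8571 (C=26, D=2), p = 0.001736, reject H0.


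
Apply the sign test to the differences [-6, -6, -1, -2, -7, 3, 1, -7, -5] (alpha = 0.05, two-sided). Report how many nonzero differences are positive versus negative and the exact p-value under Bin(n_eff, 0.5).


Step 1: Discard zero differences. Original n = 9; n_eff = number of nonzero differences = 9.
Nonzero differences (with sign): -6, -6, -1, -2, -7, +3, +1, -7, -5
Step 2: Count signs: positive = 2, negative = 7.
Step 3: Under H0: P(positive) = 0.5, so the number of positives S ~ Bin(9, 0.5).
Step 4: Two-sided exact p-value = sum of Bin(9,0.5) probabilities at or below the observed probability = 0.179688.
Step 5: alpha = 0.05. fail to reject H0.

n_eff = 9, pos = 2, neg = 7, p = 0.179688, fail to reject H0.


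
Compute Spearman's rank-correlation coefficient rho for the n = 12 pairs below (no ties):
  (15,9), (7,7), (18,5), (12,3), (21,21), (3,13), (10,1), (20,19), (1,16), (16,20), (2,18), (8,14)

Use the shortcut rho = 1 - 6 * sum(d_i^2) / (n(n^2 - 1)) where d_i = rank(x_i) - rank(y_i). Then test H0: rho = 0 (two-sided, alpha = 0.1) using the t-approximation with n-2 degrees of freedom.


Step 1: Rank x and y separately (midranks; no ties here).
rank(x): 15->8, 7->4, 18->10, 12->7, 21->12, 3->3, 10->6, 20->11, 1->1, 16->9, 2->2, 8->5
rank(y): 9->5, 7->4, 5->3, 3->2, 21->12, 13->6, 1->1, 19->10, 16->8, 20->11, 18->9, 14->7
Step 2: d_i = R_x(i) - R_y(i); compute d_i^2.
  (8-5)^2=9, (4-4)^2=0, (10-3)^2=49, (7-2)^2=25, (12-12)^2=0, (3-6)^2=9, (6-1)^2=25, (11-10)^2=1, (1-8)^2=49, (9-11)^2=4, (2-9)^2=49, (5-7)^2=4
sum(d^2) = 224.
Step 3: rho = 1 - 6*224 / (12*(12^2 - 1)) = 1 - 1344/1716 = 0.216783.
Step 4: Under H0, t = rho * sqrt((n-2)/(1-rho^2)) = 0.7022 ~ t(10).
Step 5: Two-sided p-value from the t-distribution with 10 df = 0.498556.
Step 6: alpha = 0.1. fail to reject H0.

rho = 0.2168, p = 0.498556, fail to reject H0 at alpha = 0.1.


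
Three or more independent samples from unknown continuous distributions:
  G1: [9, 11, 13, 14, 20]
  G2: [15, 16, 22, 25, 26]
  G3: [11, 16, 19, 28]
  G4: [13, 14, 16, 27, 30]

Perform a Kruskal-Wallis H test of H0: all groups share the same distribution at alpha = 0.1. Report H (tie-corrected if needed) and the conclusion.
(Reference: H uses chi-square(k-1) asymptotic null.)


Step 1: Combine all N = 19 observations and assign midranks.
sorted (value, group, rank): (9,G1,1), (11,G1,2.5), (11,G3,2.5), (13,G1,4.5), (13,G4,4.5), (14,G1,6.5), (14,G4,6.5), (15,G2,8), (16,G2,10), (16,G3,10), (16,G4,10), (19,G3,12), (20,G1,13), (22,G2,14), (25,G2,15), (26,G2,16), (27,G4,17), (28,G3,18), (30,G4,19)
Step 2: Sum ranks within each group.
R_1 = 27.5 (n_1 = 5)
R_2 = 63 (n_2 = 5)
R_3 = 42.5 (n_3 = 4)
R_4 = 57 (n_4 = 5)
Step 3: H = 12/(N(N+1)) * sum(R_i^2/n_i) - 3(N+1)
     = 12/(19*20) * (27.5^2/5 + 63^2/5 + 42.5^2/4 + 57^2/5) - 3*20
     = 0.031579 * 2046.41 - 60
     = 4.623553.
Step 4: Ties present; correction factor C = 1 - 42/(19^3 - 19) = 0.993860. Corrected H = 4.623553 / 0.993860 = 4.652118.
Step 5: Under H0, H ~ chi^2(3); p-value = 0.199116.
Step 6: alpha = 0.1. fail to reject H0.

H = 4.6521, df = 3, p = 0.199116, fail to reject H0.


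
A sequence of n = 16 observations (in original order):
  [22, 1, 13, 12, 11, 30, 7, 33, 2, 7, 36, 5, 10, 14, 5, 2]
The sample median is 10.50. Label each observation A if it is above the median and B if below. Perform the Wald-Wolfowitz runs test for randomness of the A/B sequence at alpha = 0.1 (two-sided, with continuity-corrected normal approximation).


Step 1: Compute median = 10.50; label A = above, B = below.
Labels in order: ABAAAABABBABBABB  (n_A = 8, n_B = 8)
Step 2: Count runs R = 10.
Step 3: Under H0 (random ordering), E[R] = 2*n_A*n_B/(n_A+n_B) + 1 = 2*8*8/16 + 1 = 9.0000.
        Var[R] = 2*n_A*n_B*(2*n_A*n_B - n_A - n_B) / ((n_A+n_B)^2 * (n_A+n_B-1)) = 14336/3840 = 3.7333.
        SD[R] = 1.9322.
Step 4: Continuity-corrected z = (R - 0.5 - E[R]) / SD[R] = (10 - 0.5 - 9.0000) / 1.9322 = 0.2588.
Step 5: Two-sided p-value via normal approximation = 2*(1 - Phi(|z|)) = 0.795809.
Step 6: alpha = 0.1. fail to reject H0.

R = 10, z = 0.2588, p = 0.795809, fail to reject H0.


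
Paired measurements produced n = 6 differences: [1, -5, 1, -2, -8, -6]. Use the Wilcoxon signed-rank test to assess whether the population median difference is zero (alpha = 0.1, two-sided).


Step 1: Drop any zero differences (none here) and take |d_i|.
|d| = [1, 5, 1, 2, 8, 6]
Step 2: Midrank |d_i| (ties get averaged ranks).
ranks: |1|->1.5, |5|->4, |1|->1.5, |2|->3, |8|->6, |6|->5
Step 3: Attach original signs; sum ranks with positive sign and with negative sign.
W+ = 1.5 + 1.5 = 3
W- = 4 + 3 + 6 + 5 = 18
(Check: W+ + W- = 21 should equal n(n+1)/2 = 21.)
Step 4: Test statistic W = min(W+, W-) = 3.
Step 5: Ties in |d|, so use the tie-corrected normal approximation.
        E[W] = n(n+1)/4 = 6*7/4 = 10.5.
        Tie groups: |d|=1 (t=2); sum(t^3 - t) = 6.
        Var[W] = n(n+1)(2n+1)/24 - sum(t^3-t)/48 = 546/24 - 6/48 = 22.625.
        z = (W - E[W]) / sqrt(Var[W]) = (3 - 10.5) / 4.7566 = -1.5768.
        Two-sided p = 2*Phi(z) = 0.114850.
Step 6: alpha = 0.1. fail to reject H0.

W+ = 3, W- = 18, W = min = 3, p = 0.114850, fail to reject H0.


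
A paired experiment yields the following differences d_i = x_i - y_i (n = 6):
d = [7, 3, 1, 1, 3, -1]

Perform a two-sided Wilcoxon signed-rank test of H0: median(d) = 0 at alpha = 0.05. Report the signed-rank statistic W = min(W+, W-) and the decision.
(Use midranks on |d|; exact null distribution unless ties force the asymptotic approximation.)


Step 1: Drop any zero differences (none here) and take |d_i|.
|d| = [7, 3, 1, 1, 3, 1]
Step 2: Midrank |d_i| (ties get averaged ranks).
ranks: |7|->6, |3|->4.5, |1|->2, |1|->2, |3|->4.5, |1|->2
Step 3: Attach original signs; sum ranks with positive sign and with negative sign.
W+ = 6 + 4.5 + 2 + 2 + 4.5 = 19
W- = 2 = 2
(Check: W+ + W- = 21 should equal n(n+1)/2 = 21.)
Step 4: Test statistic W = min(W+, W-) = 2.
Step 5: Ties in |d|, so use the tie-corrected normal approximation.
        E[W] = n(n+1)/4 = 6*7/4 = 10.5.
        Tie groups: |d|=1 (t=3), |d|=3 (t=2); sum(t^3 - t) = 30.
        Var[W] = n(n+1)(2n+1)/24 - sum(t^3-t)/48 = 546/24 - 30/48 = 22.125.
        z = (W - E[W]) / sqrt(Var[W]) = (2 - 10.5) / 4.7037 = -1.8071.
        Two-sided p = 2*Phi(z) = 0.070750.
Step 6: alpha = 0.05. fail to reject H0.

W+ = 19, W- = 2, W = min = 2, p = 0.070750, fail to reject H0.


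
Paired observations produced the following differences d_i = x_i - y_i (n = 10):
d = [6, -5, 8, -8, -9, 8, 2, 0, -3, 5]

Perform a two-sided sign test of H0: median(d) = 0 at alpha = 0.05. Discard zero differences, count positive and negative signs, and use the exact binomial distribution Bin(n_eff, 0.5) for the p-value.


Step 1: Discard zero differences. Original n = 10; n_eff = number of nonzero differences = 9.
Nonzero differences (with sign): +6, -5, +8, -8, -9, +8, +2, -3, +5
Step 2: Count signs: positive = 5, negative = 4.
Step 3: Under H0: P(positive) = 0.5, so the number of positives S ~ Bin(9, 0.5).
Step 4: Two-sided exact p-value = sum of Bin(9,0.5) probabilities at or below the observed probability = 1.000000.
Step 5: alpha = 0.05. fail to reject H0.

n_eff = 9, pos = 5, neg = 4, p = 1.000000, fail to reject H0.


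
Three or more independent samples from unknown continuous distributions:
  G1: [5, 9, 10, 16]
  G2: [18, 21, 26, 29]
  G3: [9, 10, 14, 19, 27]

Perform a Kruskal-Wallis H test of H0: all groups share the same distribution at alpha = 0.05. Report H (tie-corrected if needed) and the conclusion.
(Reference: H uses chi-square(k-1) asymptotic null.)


Step 1: Combine all N = 13 observations and assign midranks.
sorted (value, group, rank): (5,G1,1), (9,G1,2.5), (9,G3,2.5), (10,G1,4.5), (10,G3,4.5), (14,G3,6), (16,G1,7), (18,G2,8), (19,G3,9), (21,G2,10), (26,G2,11), (27,G3,12), (29,G2,13)
Step 2: Sum ranks within each group.
R_1 = 15 (n_1 = 4)
R_2 = 42 (n_2 = 4)
R_3 = 34 (n_3 = 5)
Step 3: H = 12/(N(N+1)) * sum(R_i^2/n_i) - 3(N+1)
     = 12/(13*14) * (15^2/4 + 42^2/4 + 34^2/5) - 3*14
     = 0.065934 * 728.45 - 42
     = 6.029670.
Step 4: Ties present; correction factor C = 1 - 12/(13^3 - 13) = 0.994505. Corrected H = 6.029670 / 0.994505 = 6.062983.
Step 5: Under H0, H ~ chi^2(2); p-value = 0.048244.
Step 6: alpha = 0.05. reject H0.

H = 6.0630, df = 2, p = 0.048244, reject H0.


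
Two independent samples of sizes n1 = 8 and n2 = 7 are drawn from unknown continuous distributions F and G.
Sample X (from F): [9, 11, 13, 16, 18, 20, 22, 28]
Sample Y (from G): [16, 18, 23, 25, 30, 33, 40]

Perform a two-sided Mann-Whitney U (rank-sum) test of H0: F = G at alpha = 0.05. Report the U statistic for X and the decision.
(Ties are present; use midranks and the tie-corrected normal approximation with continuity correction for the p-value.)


Step 1: Combine and sort all 15 observations; assign midranks.
sorted (value, group): (9,X), (11,X), (13,X), (16,X), (16,Y), (18,X), (18,Y), (20,X), (22,X), (23,Y), (25,Y), (28,X), (30,Y), (33,Y), (40,Y)
ranks: 9->1, 11->2, 13->3, 16->4.5, 16->4.5, 18->6.5, 18->6.5, 20->8, 22->9, 23->10, 25->11, 28->12, 30->13, 33->14, 40->15
Step 2: Rank sum for X: R1 = 1 + 2 + 3 + 4.5 + 6.5 + 8 + 9 + 12 = 46.
Step 3: U_X = R1 - n1(n1+1)/2 = 46 - 8*9/2 = 46 - 36 = 10.
       U_Y = n1*n2 - U_X = 56 - 10 = 46.
Step 4: Ties are present, so use the tie-corrected normal approximation (with continuity correction) for the p-value.
Step 5: p-value = 0.042473; compare to alpha = 0.05. reject H0.

U_X = 10, p = 0.042473, reject H0 at alpha = 0.05.


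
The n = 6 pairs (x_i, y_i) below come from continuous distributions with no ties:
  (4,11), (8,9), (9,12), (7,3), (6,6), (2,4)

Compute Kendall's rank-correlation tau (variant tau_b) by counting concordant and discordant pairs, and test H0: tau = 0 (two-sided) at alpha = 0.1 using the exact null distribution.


Step 1: Enumerate the 15 unordered pairs (i,j) with i<j and classify each by sign(x_j-x_i) * sign(y_j-y_i).
  (1,2):dx=+4,dy=-2->D; (1,3):dx=+5,dy=+1->C; (1,4):dx=+3,dy=-8->D; (1,5):dx=+2,dy=-5->D
  (1,6):dx=-2,dy=-7->C; (2,3):dx=+1,dy=+3->C; (2,4):dx=-1,dy=-6->C; (2,5):dx=-2,dy=-3->C
  (2,6):dx=-6,dy=-5->C; (3,4):dx=-2,dy=-9->C; (3,5):dx=-3,dy=-6->C; (3,6):dx=-7,dy=-8->C
  (4,5):dx=-1,dy=+3->D; (4,6):dx=-5,dy=+1->D; (5,6):dx=-4,dy=-2->C
Step 2: C = 10, D = 5, total pairs = 15.
Step 3: tau = (C - D)/(n(n-1)/2) = (10 - 5)/15 = 0.333333.
Step 4: Exact two-sided p-value (enumerate n! = 720 permutations of y under H0): p = 0.469444.
Step 5: alpha = 0.1. fail to reject H0.

tau_b = 0.3333 (C=10, D=5), p = 0.469444, fail to reject H0.


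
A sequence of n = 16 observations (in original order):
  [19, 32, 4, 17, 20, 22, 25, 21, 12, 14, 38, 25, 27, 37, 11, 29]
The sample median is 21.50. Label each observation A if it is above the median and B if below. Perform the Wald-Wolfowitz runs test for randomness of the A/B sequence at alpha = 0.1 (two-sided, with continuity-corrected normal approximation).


Step 1: Compute median = 21.50; label A = above, B = below.
Labels in order: BABBBAABBBAAAABA  (n_A = 8, n_B = 8)
Step 2: Count runs R = 8.
Step 3: Under H0 (random ordering), E[R] = 2*n_A*n_B/(n_A+n_B) + 1 = 2*8*8/16 + 1 = 9.0000.
        Var[R] = 2*n_A*n_B*(2*n_A*n_B - n_A - n_B) / ((n_A+n_B)^2 * (n_A+n_B-1)) = 14336/3840 = 3.7333.
        SD[R] = 1.9322.
Step 4: Continuity-corrected z = (R + 0.5 - E[R]) / SD[R] = (8 + 0.5 - 9.0000) / 1.9322 = -0.2588.
Step 5: Two-sided p-value via normal approximation = 2*(1 - Phi(|z|)) = 0.795809.
Step 6: alpha = 0.1. fail to reject H0.

R = 8, z = -0.2588, p = 0.795809, fail to reject H0.


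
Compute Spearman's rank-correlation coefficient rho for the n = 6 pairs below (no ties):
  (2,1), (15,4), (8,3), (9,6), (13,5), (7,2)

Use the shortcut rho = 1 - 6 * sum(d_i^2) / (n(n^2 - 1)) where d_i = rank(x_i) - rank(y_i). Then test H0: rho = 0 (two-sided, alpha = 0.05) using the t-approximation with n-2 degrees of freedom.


Step 1: Rank x and y separately (midranks; no ties here).
rank(x): 2->1, 15->6, 8->3, 9->4, 13->5, 7->2
rank(y): 1->1, 4->4, 3->3, 6->6, 5->5, 2->2
Step 2: d_i = R_x(i) - R_y(i); compute d_i^2.
  (1-1)^2=0, (6-4)^2=4, (3-3)^2=0, (4-6)^2=4, (5-5)^2=0, (2-2)^2=0
sum(d^2) = 8.
Step 3: rho = 1 - 6*8 / (6*(6^2 - 1)) = 1 - 48/210 = 0.771429.
Step 4: Under H0, t = rho * sqrt((n-2)/(1-rho^2)) = 2.4247 ~ t(4).
Step 5: Two-sided p-value from the t-distribution with 4 df = 0.072397.
Step 6: alpha = 0.05. fail to reject H0.

rho = 0.7714, p = 0.072397, fail to reject H0 at alpha = 0.05.


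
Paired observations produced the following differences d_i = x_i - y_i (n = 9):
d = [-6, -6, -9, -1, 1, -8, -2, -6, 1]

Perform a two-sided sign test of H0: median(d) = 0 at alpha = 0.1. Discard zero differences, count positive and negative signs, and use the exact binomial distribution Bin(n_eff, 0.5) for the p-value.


Step 1: Discard zero differences. Original n = 9; n_eff = number of nonzero differences = 9.
Nonzero differences (with sign): -6, -6, -9, -1, +1, -8, -2, -6, +1
Step 2: Count signs: positive = 2, negative = 7.
Step 3: Under H0: P(positive) = 0.5, so the number of positives S ~ Bin(9, 0.5).
Step 4: Two-sided exact p-value = sum of Bin(9,0.5) probabilities at or below the observed probability = 0.179688.
Step 5: alpha = 0.1. fail to reject H0.

n_eff = 9, pos = 2, neg = 7, p = 0.179688, fail to reject H0.


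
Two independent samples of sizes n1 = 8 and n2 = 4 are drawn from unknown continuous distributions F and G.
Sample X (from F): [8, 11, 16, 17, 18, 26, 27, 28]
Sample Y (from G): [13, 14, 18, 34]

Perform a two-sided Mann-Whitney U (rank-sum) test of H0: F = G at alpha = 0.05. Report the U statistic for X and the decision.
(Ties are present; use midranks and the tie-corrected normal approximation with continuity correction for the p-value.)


Step 1: Combine and sort all 12 observations; assign midranks.
sorted (value, group): (8,X), (11,X), (13,Y), (14,Y), (16,X), (17,X), (18,X), (18,Y), (26,X), (27,X), (28,X), (34,Y)
ranks: 8->1, 11->2, 13->3, 14->4, 16->5, 17->6, 18->7.5, 18->7.5, 26->9, 27->10, 28->11, 34->12
Step 2: Rank sum for X: R1 = 1 + 2 + 5 + 6 + 7.5 + 9 + 10 + 11 = 51.5.
Step 3: U_X = R1 - n1(n1+1)/2 = 51.5 - 8*9/2 = 51.5 - 36 = 15.5.
       U_Y = n1*n2 - U_X = 32 - 15.5 = 16.5.
Step 4: Ties are present, so use the tie-corrected normal approximation (with continuity correction) for the p-value.
Step 5: p-value = 1.000000; compare to alpha = 0.05. fail to reject H0.

U_X = 15.5, p = 1.000000, fail to reject H0 at alpha = 0.05.


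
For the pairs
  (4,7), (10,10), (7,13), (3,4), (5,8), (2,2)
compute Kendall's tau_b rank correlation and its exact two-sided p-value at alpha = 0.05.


Step 1: Enumerate the 15 unordered pairs (i,j) with i<j and classify each by sign(x_j-x_i) * sign(y_j-y_i).
  (1,2):dx=+6,dy=+3->C; (1,3):dx=+3,dy=+6->C; (1,4):dx=-1,dy=-3->C; (1,5):dx=+1,dy=+1->C
  (1,6):dx=-2,dy=-5->C; (2,3):dx=-3,dy=+3->D; (2,4):dx=-7,dy=-6->C; (2,5):dx=-5,dy=-2->C
  (2,6):dx=-8,dy=-8->C; (3,4):dx=-4,dy=-9->C; (3,5):dx=-2,dy=-5->C; (3,6):dx=-5,dy=-11->C
  (4,5):dx=+2,dy=+4->C; (4,6):dx=-1,dy=-2->C; (5,6):dx=-3,dy=-6->C
Step 2: C = 14, D = 1, total pairs = 15.
Step 3: tau = (C - D)/(n(n-1)/2) = (14 - 1)/15 = 0.866667.
Step 4: Exact two-sided p-value (enumerate n! = 720 permutations of y under H0): p = 0.016667.
Step 5: alpha = 0.05. reject H0.

tau_b = 0.8667 (C=14, D=1), p = 0.016667, reject H0.


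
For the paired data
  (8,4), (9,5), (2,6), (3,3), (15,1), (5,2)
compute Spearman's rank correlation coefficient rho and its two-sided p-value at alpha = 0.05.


Step 1: Rank x and y separately (midranks; no ties here).
rank(x): 8->4, 9->5, 2->1, 3->2, 15->6, 5->3
rank(y): 4->4, 5->5, 6->6, 3->3, 1->1, 2->2
Step 2: d_i = R_x(i) - R_y(i); compute d_i^2.
  (4-4)^2=0, (5-5)^2=0, (1-6)^2=25, (2-3)^2=1, (6-1)^2=25, (3-2)^2=1
sum(d^2) = 52.
Step 3: rho = 1 - 6*52 / (6*(6^2 - 1)) = 1 - 312/210 = -0.485714.
Step 4: Under H0, t = rho * sqrt((n-2)/(1-rho^2)) = -1.1113 ~ t(4).
Step 5: Two-sided p-value from the t-distribution with 4 df = 0.328723.
Step 6: alpha = 0.05. fail to reject H0.

rho = -0.4857, p = 0.328723, fail to reject H0 at alpha = 0.05.


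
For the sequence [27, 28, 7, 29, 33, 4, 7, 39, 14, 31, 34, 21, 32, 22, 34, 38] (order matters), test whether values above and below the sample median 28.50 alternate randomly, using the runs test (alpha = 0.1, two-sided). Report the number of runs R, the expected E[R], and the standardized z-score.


Step 1: Compute median = 28.50; label A = above, B = below.
Labels in order: BBBAABBABAABABAA  (n_A = 8, n_B = 8)
Step 2: Count runs R = 10.
Step 3: Under H0 (random ordering), E[R] = 2*n_A*n_B/(n_A+n_B) + 1 = 2*8*8/16 + 1 = 9.0000.
        Var[R] = 2*n_A*n_B*(2*n_A*n_B - n_A - n_B) / ((n_A+n_B)^2 * (n_A+n_B-1)) = 14336/3840 = 3.7333.
        SD[R] = 1.9322.
Step 4: Continuity-corrected z = (R - 0.5 - E[R]) / SD[R] = (10 - 0.5 - 9.0000) / 1.9322 = 0.2588.
Step 5: Two-sided p-value via normal approximation = 2*(1 - Phi(|z|)) = 0.795809.
Step 6: alpha = 0.1. fail to reject H0.

R = 10, z = 0.2588, p = 0.795809, fail to reject H0.


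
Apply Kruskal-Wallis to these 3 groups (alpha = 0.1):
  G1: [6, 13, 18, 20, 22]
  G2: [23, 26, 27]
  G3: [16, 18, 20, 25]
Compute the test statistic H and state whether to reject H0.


Step 1: Combine all N = 12 observations and assign midranks.
sorted (value, group, rank): (6,G1,1), (13,G1,2), (16,G3,3), (18,G1,4.5), (18,G3,4.5), (20,G1,6.5), (20,G3,6.5), (22,G1,8), (23,G2,9), (25,G3,10), (26,G2,11), (27,G2,12)
Step 2: Sum ranks within each group.
R_1 = 22 (n_1 = 5)
R_2 = 32 (n_2 = 3)
R_3 = 24 (n_3 = 4)
Step 3: H = 12/(N(N+1)) * sum(R_i^2/n_i) - 3(N+1)
     = 12/(12*13) * (22^2/5 + 32^2/3 + 24^2/4) - 3*13
     = 0.076923 * 582.133 - 39
     = 5.779487.
Step 4: Ties present; correction factor C = 1 - 12/(12^3 - 12) = 0.993007. Corrected H = 5.779487 / 0.993007 = 5.820188.
Step 5: Under H0, H ~ chi^2(2); p-value = 0.054471.
Step 6: alpha = 0.1. reject H0.

H = 5.8202, df = 2, p = 0.054471, reject H0.


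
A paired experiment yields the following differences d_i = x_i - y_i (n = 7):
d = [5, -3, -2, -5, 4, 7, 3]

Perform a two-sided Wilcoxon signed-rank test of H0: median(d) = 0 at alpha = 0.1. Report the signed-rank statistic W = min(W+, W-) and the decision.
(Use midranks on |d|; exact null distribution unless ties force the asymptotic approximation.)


Step 1: Drop any zero differences (none here) and take |d_i|.
|d| = [5, 3, 2, 5, 4, 7, 3]
Step 2: Midrank |d_i| (ties get averaged ranks).
ranks: |5|->5.5, |3|->2.5, |2|->1, |5|->5.5, |4|->4, |7|->7, |3|->2.5
Step 3: Attach original signs; sum ranks with positive sign and with negative sign.
W+ = 5.5 + 4 + 7 + 2.5 = 19
W- = 2.5 + 1 + 5.5 = 9
(Check: W+ + W- = 28 should equal n(n+1)/2 = 28.)
Step 4: Test statistic W = min(W+, W-) = 9.
Step 5: Ties in |d|, so use the tie-corrected normal approximation.
        E[W] = n(n+1)/4 = 7*8/4 = 14.
        Tie groups: |d|=3 (t=2), |d|=5 (t=2); sum(t^3 - t) = 12.
        Var[W] = n(n+1)(2n+1)/24 - sum(t^3-t)/48 = 840/24 - 12/48 = 34.75.
        z = (W - E[W]) / sqrt(Var[W]) = (9 - 14) / 5.8949 = -0.8482.
        Two-sided p = 2*Phi(z) = 0.396333.
Step 6: alpha = 0.1. fail to reject H0.

W+ = 19, W- = 9, W = min = 9, p = 0.396333, fail to reject H0.


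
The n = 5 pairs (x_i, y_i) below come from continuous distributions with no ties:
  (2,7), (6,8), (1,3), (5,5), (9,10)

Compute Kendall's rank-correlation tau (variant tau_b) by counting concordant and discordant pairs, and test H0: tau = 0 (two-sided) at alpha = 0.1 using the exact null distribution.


Step 1: Enumerate the 10 unordered pairs (i,j) with i<j and classify each by sign(x_j-x_i) * sign(y_j-y_i).
  (1,2):dx=+4,dy=+1->C; (1,3):dx=-1,dy=-4->C; (1,4):dx=+3,dy=-2->D; (1,5):dx=+7,dy=+3->C
  (2,3):dx=-5,dy=-5->C; (2,4):dx=-1,dy=-3->C; (2,5):dx=+3,dy=+2->C; (3,4):dx=+4,dy=+2->C
  (3,5):dx=+8,dy=+7->C; (4,5):dx=+4,dy=+5->C
Step 2: C = 9, D = 1, total pairs = 10.
Step 3: tau = (C - D)/(n(n-1)/2) = (9 - 1)/10 = 0.800000.
Step 4: Exact two-sided p-value (enumerate n! = 120 permutations of y under H0): p = 0.083333.
Step 5: alpha = 0.1. reject H0.

tau_b = 0.8000 (C=9, D=1), p = 0.083333, reject H0.


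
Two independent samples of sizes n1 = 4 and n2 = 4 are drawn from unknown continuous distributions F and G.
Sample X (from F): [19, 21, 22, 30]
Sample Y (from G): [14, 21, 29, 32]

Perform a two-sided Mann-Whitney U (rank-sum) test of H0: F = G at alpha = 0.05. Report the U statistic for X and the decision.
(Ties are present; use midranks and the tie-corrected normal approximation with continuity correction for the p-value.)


Step 1: Combine and sort all 8 observations; assign midranks.
sorted (value, group): (14,Y), (19,X), (21,X), (21,Y), (22,X), (29,Y), (30,X), (32,Y)
ranks: 14->1, 19->2, 21->3.5, 21->3.5, 22->5, 29->6, 30->7, 32->8
Step 2: Rank sum for X: R1 = 2 + 3.5 + 5 + 7 = 17.5.
Step 3: U_X = R1 - n1(n1+1)/2 = 17.5 - 4*5/2 = 17.5 - 10 = 7.5.
       U_Y = n1*n2 - U_X = 16 - 7.5 = 8.5.
Step 4: Ties are present, so use the tie-corrected normal approximation (with continuity correction) for the p-value.
Step 5: p-value = 1.000000; compare to alpha = 0.05. fail to reject H0.

U_X = 7.5, p = 1.000000, fail to reject H0 at alpha = 0.05.


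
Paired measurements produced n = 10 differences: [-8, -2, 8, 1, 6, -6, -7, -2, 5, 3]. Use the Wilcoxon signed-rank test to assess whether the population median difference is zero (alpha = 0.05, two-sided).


Step 1: Drop any zero differences (none here) and take |d_i|.
|d| = [8, 2, 8, 1, 6, 6, 7, 2, 5, 3]
Step 2: Midrank |d_i| (ties get averaged ranks).
ranks: |8|->9.5, |2|->2.5, |8|->9.5, |1|->1, |6|->6.5, |6|->6.5, |7|->8, |2|->2.5, |5|->5, |3|->4
Step 3: Attach original signs; sum ranks with positive sign and with negative sign.
W+ = 9.5 + 1 + 6.5 + 5 + 4 = 26
W- = 9.5 + 2.5 + 6.5 + 8 + 2.5 = 29
(Check: W+ + W- = 55 should equal n(n+1)/2 = 55.)
Step 4: Test statistic W = min(W+, W-) = 26.
Step 5: Ties in |d|, so use the tie-corrected normal approximation.
        E[W] = n(n+1)/4 = 10*11/4 = 27.5.
        Tie groups: |d|=2 (t=2), |d|=6 (t=2), |d|=8 (t=2); sum(t^3 - t) = 18.
        Var[W] = n(n+1)(2n+1)/24 - sum(t^3-t)/48 = 2310/24 - 18/48 = 95.875.
        z = (W - E[W]) / sqrt(Var[W]) = (26 - 27.5) / 9.7916 = -0.1532.
        Two-sided p = 2*Phi(z) = 0.878246.
Step 6: alpha = 0.05. fail to reject H0.

W+ = 26, W- = 29, W = min = 26, p = 0.878246, fail to reject H0.


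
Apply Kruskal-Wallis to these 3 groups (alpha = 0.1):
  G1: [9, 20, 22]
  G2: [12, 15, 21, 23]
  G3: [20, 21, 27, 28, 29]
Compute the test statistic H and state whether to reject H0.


Step 1: Combine all N = 12 observations and assign midranks.
sorted (value, group, rank): (9,G1,1), (12,G2,2), (15,G2,3), (20,G1,4.5), (20,G3,4.5), (21,G2,6.5), (21,G3,6.5), (22,G1,8), (23,G2,9), (27,G3,10), (28,G3,11), (29,G3,12)
Step 2: Sum ranks within each group.
R_1 = 13.5 (n_1 = 3)
R_2 = 20.5 (n_2 = 4)
R_3 = 44 (n_3 = 5)
Step 3: H = 12/(N(N+1)) * sum(R_i^2/n_i) - 3(N+1)
     = 12/(12*13) * (13.5^2/3 + 20.5^2/4 + 44^2/5) - 3*13
     = 0.076923 * 553.013 - 39
     = 3.539423.
Step 4: Ties present; correction factor C = 1 - 12/(12^3 - 12) = 0.993007. Corrected H = 3.539423 / 0.993007 = 3.564349.
Step 5: Under H0, H ~ chi^2(2); p-value = 0.168272.
Step 6: alpha = 0.1. fail to reject H0.

H = 3.5643, df = 2, p = 0.168272, fail to reject H0.


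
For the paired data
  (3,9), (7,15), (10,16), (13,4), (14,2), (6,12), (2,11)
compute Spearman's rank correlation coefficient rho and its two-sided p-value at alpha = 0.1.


Step 1: Rank x and y separately (midranks; no ties here).
rank(x): 3->2, 7->4, 10->5, 13->6, 14->7, 6->3, 2->1
rank(y): 9->3, 15->6, 16->7, 4->2, 2->1, 12->5, 11->4
Step 2: d_i = R_x(i) - R_y(i); compute d_i^2.
  (2-3)^2=1, (4-6)^2=4, (5-7)^2=4, (6-2)^2=16, (7-1)^2=36, (3-5)^2=4, (1-4)^2=9
sum(d^2) = 74.
Step 3: rho = 1 - 6*74 / (7*(7^2 - 1)) = 1 - 444/336 = -0.321429.
Step 4: Under H0, t = rho * sqrt((n-2)/(1-rho^2)) = -0.7590 ~ t(5).
Step 5: Two-sided p-value from the t-distribution with 5 df = 0.482072.
Step 6: alpha = 0.1. fail to reject H0.

rho = -0.3214, p = 0.482072, fail to reject H0 at alpha = 0.1.


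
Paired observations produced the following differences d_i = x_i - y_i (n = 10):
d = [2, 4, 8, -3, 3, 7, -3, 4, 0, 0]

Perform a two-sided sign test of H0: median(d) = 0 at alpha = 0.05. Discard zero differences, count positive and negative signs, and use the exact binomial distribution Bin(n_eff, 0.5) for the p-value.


Step 1: Discard zero differences. Original n = 10; n_eff = number of nonzero differences = 8.
Nonzero differences (with sign): +2, +4, +8, -3, +3, +7, -3, +4
Step 2: Count signs: positive = 6, negative = 2.
Step 3: Under H0: P(positive) = 0.5, so the number of positives S ~ Bin(8, 0.5).
Step 4: Two-sided exact p-value = sum of Bin(8,0.5) probabilities at or below the observed probability = 0.289062.
Step 5: alpha = 0.05. fail to reject H0.

n_eff = 8, pos = 6, neg = 2, p = 0.289062, fail to reject H0.


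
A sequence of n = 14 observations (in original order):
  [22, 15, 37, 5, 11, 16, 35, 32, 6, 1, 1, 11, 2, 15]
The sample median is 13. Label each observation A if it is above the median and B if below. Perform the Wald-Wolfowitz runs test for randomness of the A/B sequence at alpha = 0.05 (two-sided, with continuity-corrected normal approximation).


Step 1: Compute median = 13; label A = above, B = below.
Labels in order: AAABBAAABBBBBA  (n_A = 7, n_B = 7)
Step 2: Count runs R = 5.
Step 3: Under H0 (random ordering), E[R] = 2*n_A*n_B/(n_A+n_B) + 1 = 2*7*7/14 + 1 = 8.0000.
        Var[R] = 2*n_A*n_B*(2*n_A*n_B - n_A - n_B) / ((n_A+n_B)^2 * (n_A+n_B-1)) = 8232/2548 = 3.2308.
        SD[R] = 1.7974.
Step 4: Continuity-corrected z = (R + 0.5 - E[R]) / SD[R] = (5 + 0.5 - 8.0000) / 1.7974 = -1.3909.
Step 5: Two-sided p-value via normal approximation = 2*(1 - Phi(|z|)) = 0.164264.
Step 6: alpha = 0.05. fail to reject H0.

R = 5, z = -1.3909, p = 0.164264, fail to reject H0.


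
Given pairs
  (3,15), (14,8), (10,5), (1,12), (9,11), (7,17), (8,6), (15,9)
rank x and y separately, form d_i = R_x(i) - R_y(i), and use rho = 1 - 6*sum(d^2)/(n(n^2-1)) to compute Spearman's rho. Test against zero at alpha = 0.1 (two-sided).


Step 1: Rank x and y separately (midranks; no ties here).
rank(x): 3->2, 14->7, 10->6, 1->1, 9->5, 7->3, 8->4, 15->8
rank(y): 15->7, 8->3, 5->1, 12->6, 11->5, 17->8, 6->2, 9->4
Step 2: d_i = R_x(i) - R_y(i); compute d_i^2.
  (2-7)^2=25, (7-3)^2=16, (6-1)^2=25, (1-6)^2=25, (5-5)^2=0, (3-8)^2=25, (4-2)^2=4, (8-4)^2=16
sum(d^2) = 136.
Step 3: rho = 1 - 6*136 / (8*(8^2 - 1)) = 1 - 816/504 = -0.619048.
Step 4: Under H0, t = rho * sqrt((n-2)/(1-rho^2)) = -1.9308 ~ t(6).
Step 5: Two-sided p-value from the t-distribution with 6 df = 0.101733.
Step 6: alpha = 0.1. fail to reject H0.

rho = -0.6190, p = 0.101733, fail to reject H0 at alpha = 0.1.
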